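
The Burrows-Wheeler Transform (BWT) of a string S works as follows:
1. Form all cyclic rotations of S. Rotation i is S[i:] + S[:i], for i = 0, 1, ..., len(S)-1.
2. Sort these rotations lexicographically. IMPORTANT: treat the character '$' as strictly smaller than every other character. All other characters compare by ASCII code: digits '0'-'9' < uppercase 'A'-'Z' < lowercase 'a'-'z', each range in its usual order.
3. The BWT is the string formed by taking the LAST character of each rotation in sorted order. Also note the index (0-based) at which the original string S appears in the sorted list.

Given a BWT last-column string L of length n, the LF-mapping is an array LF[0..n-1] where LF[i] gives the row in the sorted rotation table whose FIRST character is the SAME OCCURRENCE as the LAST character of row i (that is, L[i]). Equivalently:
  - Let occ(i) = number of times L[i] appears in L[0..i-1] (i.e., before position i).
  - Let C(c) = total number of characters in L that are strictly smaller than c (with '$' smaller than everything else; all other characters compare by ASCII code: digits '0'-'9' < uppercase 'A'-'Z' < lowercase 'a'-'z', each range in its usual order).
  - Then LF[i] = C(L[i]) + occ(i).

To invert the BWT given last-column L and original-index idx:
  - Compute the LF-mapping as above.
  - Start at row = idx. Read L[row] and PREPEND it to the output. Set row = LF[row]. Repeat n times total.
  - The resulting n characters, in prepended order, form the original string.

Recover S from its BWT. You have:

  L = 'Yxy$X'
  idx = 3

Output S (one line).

LF mapping: 2 3 4 0 1
Walk LF starting at row 3, prepending L[row]:
  step 1: row=3, L[3]='$', prepend. Next row=LF[3]=0
  step 2: row=0, L[0]='Y', prepend. Next row=LF[0]=2
  step 3: row=2, L[2]='y', prepend. Next row=LF[2]=4
  step 4: row=4, L[4]='X', prepend. Next row=LF[4]=1
  step 5: row=1, L[1]='x', prepend. Next row=LF[1]=3
Reversed output: xXyY$

Answer: xXyY$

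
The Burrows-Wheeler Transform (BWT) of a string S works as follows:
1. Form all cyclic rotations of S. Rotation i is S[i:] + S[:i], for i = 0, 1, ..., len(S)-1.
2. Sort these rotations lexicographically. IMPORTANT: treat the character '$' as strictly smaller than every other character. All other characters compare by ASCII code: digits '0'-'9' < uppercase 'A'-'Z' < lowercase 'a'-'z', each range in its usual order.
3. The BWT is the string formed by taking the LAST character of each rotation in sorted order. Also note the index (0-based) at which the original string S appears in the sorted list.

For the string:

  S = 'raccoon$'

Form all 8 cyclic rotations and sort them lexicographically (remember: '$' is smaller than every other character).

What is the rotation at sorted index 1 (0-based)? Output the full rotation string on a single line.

All 8 rotations (rotation i = S[i:]+S[:i]):
  rot[0] = raccoon$
  rot[1] = accoon$r
  rot[2] = ccoon$ra
  rot[3] = coon$rac
  rot[4] = oon$racc
  rot[5] = on$racco
  rot[6] = n$raccoo
  rot[7] = $raccoon
Sorted (with $ < everything):
  sorted[0] = $raccoon
  sorted[1] = accoon$r
  sorted[2] = ccoon$ra
  sorted[3] = coon$rac
  sorted[4] = n$raccoo
  sorted[5] = on$racco
  sorted[6] = oon$racc
  sorted[7] = raccoon$
sorted[1] = accoon$r

Answer: accoon$r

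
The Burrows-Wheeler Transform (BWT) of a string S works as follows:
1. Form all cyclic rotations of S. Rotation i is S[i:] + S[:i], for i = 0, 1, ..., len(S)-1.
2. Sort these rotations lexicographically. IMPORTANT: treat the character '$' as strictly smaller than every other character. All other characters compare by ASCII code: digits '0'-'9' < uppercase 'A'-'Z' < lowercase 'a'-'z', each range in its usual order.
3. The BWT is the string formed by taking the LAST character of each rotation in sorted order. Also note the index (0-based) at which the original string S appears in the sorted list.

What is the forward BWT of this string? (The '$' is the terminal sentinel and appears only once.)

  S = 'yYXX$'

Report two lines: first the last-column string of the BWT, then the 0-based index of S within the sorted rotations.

Answer: XXYy$
4

Derivation:
All 5 rotations (rotation i = S[i:]+S[:i]):
  rot[0] = yYXX$
  rot[1] = YXX$y
  rot[2] = XX$yY
  rot[3] = X$yYX
  rot[4] = $yYXX
Sorted (with $ < everything):
  sorted[0] = $yYXX  (last char: 'X')
  sorted[1] = X$yYX  (last char: 'X')
  sorted[2] = XX$yY  (last char: 'Y')
  sorted[3] = YXX$y  (last char: 'y')
  sorted[4] = yYXX$  (last char: '$')
Last column: XXYy$
Original string S is at sorted index 4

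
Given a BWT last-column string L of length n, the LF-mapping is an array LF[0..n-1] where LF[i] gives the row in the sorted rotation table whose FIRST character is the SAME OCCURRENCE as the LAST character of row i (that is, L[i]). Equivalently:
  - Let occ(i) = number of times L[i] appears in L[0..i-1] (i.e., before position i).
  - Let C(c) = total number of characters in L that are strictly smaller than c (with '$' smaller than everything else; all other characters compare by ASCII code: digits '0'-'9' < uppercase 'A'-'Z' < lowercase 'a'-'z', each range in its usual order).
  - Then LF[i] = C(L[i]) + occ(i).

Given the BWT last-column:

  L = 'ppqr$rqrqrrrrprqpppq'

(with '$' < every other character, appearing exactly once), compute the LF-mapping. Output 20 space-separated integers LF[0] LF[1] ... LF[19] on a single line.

Answer: 1 2 7 12 0 13 8 14 9 15 16 17 18 3 19 10 4 5 6 11

Derivation:
Char counts: '$':1, 'p':6, 'q':5, 'r':8
C (first-col start): C('$')=0, C('p')=1, C('q')=7, C('r')=12
L[0]='p': occ=0, LF[0]=C('p')+0=1+0=1
L[1]='p': occ=1, LF[1]=C('p')+1=1+1=2
L[2]='q': occ=0, LF[2]=C('q')+0=7+0=7
L[3]='r': occ=0, LF[3]=C('r')+0=12+0=12
L[4]='$': occ=0, LF[4]=C('$')+0=0+0=0
L[5]='r': occ=1, LF[5]=C('r')+1=12+1=13
L[6]='q': occ=1, LF[6]=C('q')+1=7+1=8
L[7]='r': occ=2, LF[7]=C('r')+2=12+2=14
L[8]='q': occ=2, LF[8]=C('q')+2=7+2=9
L[9]='r': occ=3, LF[9]=C('r')+3=12+3=15
L[10]='r': occ=4, LF[10]=C('r')+4=12+4=16
L[11]='r': occ=5, LF[11]=C('r')+5=12+5=17
L[12]='r': occ=6, LF[12]=C('r')+6=12+6=18
L[13]='p': occ=2, LF[13]=C('p')+2=1+2=3
L[14]='r': occ=7, LF[14]=C('r')+7=12+7=19
L[15]='q': occ=3, LF[15]=C('q')+3=7+3=10
L[16]='p': occ=3, LF[16]=C('p')+3=1+3=4
L[17]='p': occ=4, LF[17]=C('p')+4=1+4=5
L[18]='p': occ=5, LF[18]=C('p')+5=1+5=6
L[19]='q': occ=4, LF[19]=C('q')+4=7+4=11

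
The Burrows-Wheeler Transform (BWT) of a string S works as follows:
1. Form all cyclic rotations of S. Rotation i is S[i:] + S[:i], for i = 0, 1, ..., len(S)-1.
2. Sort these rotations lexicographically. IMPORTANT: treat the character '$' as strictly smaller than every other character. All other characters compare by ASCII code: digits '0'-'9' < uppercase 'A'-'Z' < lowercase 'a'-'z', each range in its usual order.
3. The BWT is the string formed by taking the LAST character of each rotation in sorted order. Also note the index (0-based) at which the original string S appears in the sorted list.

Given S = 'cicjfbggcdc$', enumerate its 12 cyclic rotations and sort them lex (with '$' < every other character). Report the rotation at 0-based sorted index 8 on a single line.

Answer: gcdc$cicjfbg

Derivation:
All 12 rotations (rotation i = S[i:]+S[:i]):
  rot[0] = cicjfbggcdc$
  rot[1] = icjfbggcdc$c
  rot[2] = cjfbggcdc$ci
  rot[3] = jfbggcdc$cic
  rot[4] = fbggcdc$cicj
  rot[5] = bggcdc$cicjf
  rot[6] = ggcdc$cicjfb
  rot[7] = gcdc$cicjfbg
  rot[8] = cdc$cicjfbgg
  rot[9] = dc$cicjfbggc
  rot[10] = c$cicjfbggcd
  rot[11] = $cicjfbggcdc
Sorted (with $ < everything):
  sorted[0] = $cicjfbggcdc
  sorted[1] = bggcdc$cicjf
  sorted[2] = c$cicjfbggcd
  sorted[3] = cdc$cicjfbgg
  sorted[4] = cicjfbggcdc$
  sorted[5] = cjfbggcdc$ci
  sorted[6] = dc$cicjfbggc
  sorted[7] = fbggcdc$cicj
  sorted[8] = gcdc$cicjfbg
  sorted[9] = ggcdc$cicjfb
  sorted[10] = icjfbggcdc$c
  sorted[11] = jfbggcdc$cic
sorted[8] = gcdc$cicjfbg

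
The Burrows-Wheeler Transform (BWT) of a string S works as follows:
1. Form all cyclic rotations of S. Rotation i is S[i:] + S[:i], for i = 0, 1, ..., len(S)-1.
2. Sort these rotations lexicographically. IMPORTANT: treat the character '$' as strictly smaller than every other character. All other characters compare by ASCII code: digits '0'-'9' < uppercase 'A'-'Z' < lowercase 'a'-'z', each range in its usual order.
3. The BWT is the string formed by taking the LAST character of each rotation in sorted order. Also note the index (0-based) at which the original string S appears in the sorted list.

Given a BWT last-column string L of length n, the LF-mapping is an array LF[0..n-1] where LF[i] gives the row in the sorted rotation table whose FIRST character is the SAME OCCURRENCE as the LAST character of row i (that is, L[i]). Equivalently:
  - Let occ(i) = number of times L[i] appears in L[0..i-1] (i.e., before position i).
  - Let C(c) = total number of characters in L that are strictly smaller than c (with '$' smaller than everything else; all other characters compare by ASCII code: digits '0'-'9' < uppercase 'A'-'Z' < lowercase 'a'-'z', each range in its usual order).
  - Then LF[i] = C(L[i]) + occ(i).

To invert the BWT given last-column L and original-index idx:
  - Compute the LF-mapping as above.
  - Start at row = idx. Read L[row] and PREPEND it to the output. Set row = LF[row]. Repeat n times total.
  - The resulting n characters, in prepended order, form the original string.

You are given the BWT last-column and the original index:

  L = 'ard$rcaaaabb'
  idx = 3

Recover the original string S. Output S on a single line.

Answer: abracadabra$

Derivation:
LF mapping: 1 10 9 0 11 8 2 3 4 5 6 7
Walk LF starting at row 3, prepending L[row]:
  step 1: row=3, L[3]='$', prepend. Next row=LF[3]=0
  step 2: row=0, L[0]='a', prepend. Next row=LF[0]=1
  step 3: row=1, L[1]='r', prepend. Next row=LF[1]=10
  step 4: row=10, L[10]='b', prepend. Next row=LF[10]=6
  step 5: row=6, L[6]='a', prepend. Next row=LF[6]=2
  step 6: row=2, L[2]='d', prepend. Next row=LF[2]=9
  step 7: row=9, L[9]='a', prepend. Next row=LF[9]=5
  step 8: row=5, L[5]='c', prepend. Next row=LF[5]=8
  step 9: row=8, L[8]='a', prepend. Next row=LF[8]=4
  step 10: row=4, L[4]='r', prepend. Next row=LF[4]=11
  step 11: row=11, L[11]='b', prepend. Next row=LF[11]=7
  step 12: row=7, L[7]='a', prepend. Next row=LF[7]=3
Reversed output: abracadabra$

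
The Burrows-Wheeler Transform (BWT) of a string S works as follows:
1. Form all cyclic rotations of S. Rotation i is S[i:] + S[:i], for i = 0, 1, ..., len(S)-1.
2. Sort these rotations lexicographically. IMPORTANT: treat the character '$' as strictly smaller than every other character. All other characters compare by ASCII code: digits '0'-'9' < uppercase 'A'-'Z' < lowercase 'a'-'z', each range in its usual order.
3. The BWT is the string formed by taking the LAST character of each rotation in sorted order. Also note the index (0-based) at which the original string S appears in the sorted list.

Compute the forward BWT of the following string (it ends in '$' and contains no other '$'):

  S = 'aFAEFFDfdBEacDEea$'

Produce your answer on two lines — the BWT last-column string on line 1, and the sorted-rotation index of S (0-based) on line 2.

All 18 rotations (rotation i = S[i:]+S[:i]):
  rot[0] = aFAEFFDfdBEacDEea$
  rot[1] = FAEFFDfdBEacDEea$a
  rot[2] = AEFFDfdBEacDEea$aF
  rot[3] = EFFDfdBEacDEea$aFA
  rot[4] = FFDfdBEacDEea$aFAE
  rot[5] = FDfdBEacDEea$aFAEF
  rot[6] = DfdBEacDEea$aFAEFF
  rot[7] = fdBEacDEea$aFAEFFD
  rot[8] = dBEacDEea$aFAEFFDf
  rot[9] = BEacDEea$aFAEFFDfd
  rot[10] = EacDEea$aFAEFFDfdB
  rot[11] = acDEea$aFAEFFDfdBE
  rot[12] = cDEea$aFAEFFDfdBEa
  rot[13] = DEea$aFAEFFDfdBEac
  rot[14] = Eea$aFAEFFDfdBEacD
  rot[15] = ea$aFAEFFDfdBEacDE
  rot[16] = a$aFAEFFDfdBEacDEe
  rot[17] = $aFAEFFDfdBEacDEea
Sorted (with $ < everything):
  sorted[0] = $aFAEFFDfdBEacDEea  (last char: 'a')
  sorted[1] = AEFFDfdBEacDEea$aF  (last char: 'F')
  sorted[2] = BEacDEea$aFAEFFDfd  (last char: 'd')
  sorted[3] = DEea$aFAEFFDfdBEac  (last char: 'c')
  sorted[4] = DfdBEacDEea$aFAEFF  (last char: 'F')
  sorted[5] = EFFDfdBEacDEea$aFA  (last char: 'A')
  sorted[6] = EacDEea$aFAEFFDfdB  (last char: 'B')
  sorted[7] = Eea$aFAEFFDfdBEacD  (last char: 'D')
  sorted[8] = FAEFFDfdBEacDEea$a  (last char: 'a')
  sorted[9] = FDfdBEacDEea$aFAEF  (last char: 'F')
  sorted[10] = FFDfdBEacDEea$aFAE  (last char: 'E')
  sorted[11] = a$aFAEFFDfdBEacDEe  (last char: 'e')
  sorted[12] = aFAEFFDfdBEacDEea$  (last char: '$')
  sorted[13] = acDEea$aFAEFFDfdBE  (last char: 'E')
  sorted[14] = cDEea$aFAEFFDfdBEa  (last char: 'a')
  sorted[15] = dBEacDEea$aFAEFFDf  (last char: 'f')
  sorted[16] = ea$aFAEFFDfdBEacDE  (last char: 'E')
  sorted[17] = fdBEacDEea$aFAEFFD  (last char: 'D')
Last column: aFdcFABDaFEe$EafED
Original string S is at sorted index 12

Answer: aFdcFABDaFEe$EafED
12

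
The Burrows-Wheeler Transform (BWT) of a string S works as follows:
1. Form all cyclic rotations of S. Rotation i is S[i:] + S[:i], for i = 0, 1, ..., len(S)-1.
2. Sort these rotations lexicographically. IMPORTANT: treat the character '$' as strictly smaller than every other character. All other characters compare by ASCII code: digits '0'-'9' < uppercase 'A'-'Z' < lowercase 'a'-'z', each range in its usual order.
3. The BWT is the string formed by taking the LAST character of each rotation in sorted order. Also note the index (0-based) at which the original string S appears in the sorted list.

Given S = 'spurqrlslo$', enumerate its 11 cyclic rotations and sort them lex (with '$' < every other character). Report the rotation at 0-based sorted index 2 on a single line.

All 11 rotations (rotation i = S[i:]+S[:i]):
  rot[0] = spurqrlslo$
  rot[1] = purqrlslo$s
  rot[2] = urqrlslo$sp
  rot[3] = rqrlslo$spu
  rot[4] = qrlslo$spur
  rot[5] = rlslo$spurq
  rot[6] = lslo$spurqr
  rot[7] = slo$spurqrl
  rot[8] = lo$spurqrls
  rot[9] = o$spurqrlsl
  rot[10] = $spurqrlslo
Sorted (with $ < everything):
  sorted[0] = $spurqrlslo
  sorted[1] = lo$spurqrls
  sorted[2] = lslo$spurqr
  sorted[3] = o$spurqrlsl
  sorted[4] = purqrlslo$s
  sorted[5] = qrlslo$spur
  sorted[6] = rlslo$spurq
  sorted[7] = rqrlslo$spu
  sorted[8] = slo$spurqrl
  sorted[9] = spurqrlslo$
  sorted[10] = urqrlslo$sp
sorted[2] = lslo$spurqr

Answer: lslo$spurqr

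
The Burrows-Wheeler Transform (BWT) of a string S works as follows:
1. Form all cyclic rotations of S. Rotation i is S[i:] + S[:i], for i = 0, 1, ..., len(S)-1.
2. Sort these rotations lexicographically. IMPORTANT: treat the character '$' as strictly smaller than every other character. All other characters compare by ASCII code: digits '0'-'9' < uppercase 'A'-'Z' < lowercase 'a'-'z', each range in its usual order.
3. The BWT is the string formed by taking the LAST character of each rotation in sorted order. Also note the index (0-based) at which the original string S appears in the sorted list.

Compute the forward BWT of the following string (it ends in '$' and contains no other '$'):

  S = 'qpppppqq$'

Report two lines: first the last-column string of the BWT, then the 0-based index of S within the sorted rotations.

Answer: qqppppq$p
7

Derivation:
All 9 rotations (rotation i = S[i:]+S[:i]):
  rot[0] = qpppppqq$
  rot[1] = pppppqq$q
  rot[2] = ppppqq$qp
  rot[3] = pppqq$qpp
  rot[4] = ppqq$qppp
  rot[5] = pqq$qpppp
  rot[6] = qq$qppppp
  rot[7] = q$qpppppq
  rot[8] = $qpppppqq
Sorted (with $ < everything):
  sorted[0] = $qpppppqq  (last char: 'q')
  sorted[1] = pppppqq$q  (last char: 'q')
  sorted[2] = ppppqq$qp  (last char: 'p')
  sorted[3] = pppqq$qpp  (last char: 'p')
  sorted[4] = ppqq$qppp  (last char: 'p')
  sorted[5] = pqq$qpppp  (last char: 'p')
  sorted[6] = q$qpppppq  (last char: 'q')
  sorted[7] = qpppppqq$  (last char: '$')
  sorted[8] = qq$qppppp  (last char: 'p')
Last column: qqppppq$p
Original string S is at sorted index 7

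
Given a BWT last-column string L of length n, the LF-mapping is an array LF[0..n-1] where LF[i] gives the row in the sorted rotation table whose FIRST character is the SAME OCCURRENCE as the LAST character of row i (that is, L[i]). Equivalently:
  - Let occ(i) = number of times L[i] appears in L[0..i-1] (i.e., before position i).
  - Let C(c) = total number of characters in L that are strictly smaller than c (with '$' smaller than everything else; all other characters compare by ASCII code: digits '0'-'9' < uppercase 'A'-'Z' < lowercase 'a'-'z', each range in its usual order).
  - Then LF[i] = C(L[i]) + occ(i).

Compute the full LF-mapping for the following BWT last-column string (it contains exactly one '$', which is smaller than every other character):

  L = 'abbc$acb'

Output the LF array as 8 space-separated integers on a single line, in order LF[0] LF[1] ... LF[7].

Char counts: '$':1, 'a':2, 'b':3, 'c':2
C (first-col start): C('$')=0, C('a')=1, C('b')=3, C('c')=6
L[0]='a': occ=0, LF[0]=C('a')+0=1+0=1
L[1]='b': occ=0, LF[1]=C('b')+0=3+0=3
L[2]='b': occ=1, LF[2]=C('b')+1=3+1=4
L[3]='c': occ=0, LF[3]=C('c')+0=6+0=6
L[4]='$': occ=0, LF[4]=C('$')+0=0+0=0
L[5]='a': occ=1, LF[5]=C('a')+1=1+1=2
L[6]='c': occ=1, LF[6]=C('c')+1=6+1=7
L[7]='b': occ=2, LF[7]=C('b')+2=3+2=5

Answer: 1 3 4 6 0 2 7 5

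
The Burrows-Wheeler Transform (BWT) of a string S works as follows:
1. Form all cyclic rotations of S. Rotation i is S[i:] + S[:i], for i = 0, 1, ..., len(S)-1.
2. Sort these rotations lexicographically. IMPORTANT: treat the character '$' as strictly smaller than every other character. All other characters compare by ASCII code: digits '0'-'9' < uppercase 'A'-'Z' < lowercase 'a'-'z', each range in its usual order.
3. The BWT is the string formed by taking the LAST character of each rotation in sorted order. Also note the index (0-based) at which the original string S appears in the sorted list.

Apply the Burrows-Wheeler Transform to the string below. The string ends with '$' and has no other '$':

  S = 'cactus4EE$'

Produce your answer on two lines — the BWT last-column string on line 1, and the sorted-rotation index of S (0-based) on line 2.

All 10 rotations (rotation i = S[i:]+S[:i]):
  rot[0] = cactus4EE$
  rot[1] = actus4EE$c
  rot[2] = ctus4EE$ca
  rot[3] = tus4EE$cac
  rot[4] = us4EE$cact
  rot[5] = s4EE$cactu
  rot[6] = 4EE$cactus
  rot[7] = EE$cactus4
  rot[8] = E$cactus4E
  rot[9] = $cactus4EE
Sorted (with $ < everything):
  sorted[0] = $cactus4EE  (last char: 'E')
  sorted[1] = 4EE$cactus  (last char: 's')
  sorted[2] = E$cactus4E  (last char: 'E')
  sorted[3] = EE$cactus4  (last char: '4')
  sorted[4] = actus4EE$c  (last char: 'c')
  sorted[5] = cactus4EE$  (last char: '$')
  sorted[6] = ctus4EE$ca  (last char: 'a')
  sorted[7] = s4EE$cactu  (last char: 'u')
  sorted[8] = tus4EE$cac  (last char: 'c')
  sorted[9] = us4EE$cact  (last char: 't')
Last column: EsE4c$auct
Original string S is at sorted index 5

Answer: EsE4c$auct
5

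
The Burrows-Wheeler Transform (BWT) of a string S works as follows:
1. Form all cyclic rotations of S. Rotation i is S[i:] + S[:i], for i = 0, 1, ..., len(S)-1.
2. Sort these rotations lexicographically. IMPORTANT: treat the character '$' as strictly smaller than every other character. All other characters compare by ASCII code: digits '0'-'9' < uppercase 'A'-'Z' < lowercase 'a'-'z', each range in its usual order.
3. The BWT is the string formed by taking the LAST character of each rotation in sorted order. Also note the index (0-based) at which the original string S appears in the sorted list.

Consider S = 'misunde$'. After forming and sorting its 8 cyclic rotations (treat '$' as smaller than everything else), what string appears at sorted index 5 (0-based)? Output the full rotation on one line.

Answer: nde$misu

Derivation:
All 8 rotations (rotation i = S[i:]+S[:i]):
  rot[0] = misunde$
  rot[1] = isunde$m
  rot[2] = sunde$mi
  rot[3] = unde$mis
  rot[4] = nde$misu
  rot[5] = de$misun
  rot[6] = e$misund
  rot[7] = $misunde
Sorted (with $ < everything):
  sorted[0] = $misunde
  sorted[1] = de$misun
  sorted[2] = e$misund
  sorted[3] = isunde$m
  sorted[4] = misunde$
  sorted[5] = nde$misu
  sorted[6] = sunde$mi
  sorted[7] = unde$mis
sorted[5] = nde$misu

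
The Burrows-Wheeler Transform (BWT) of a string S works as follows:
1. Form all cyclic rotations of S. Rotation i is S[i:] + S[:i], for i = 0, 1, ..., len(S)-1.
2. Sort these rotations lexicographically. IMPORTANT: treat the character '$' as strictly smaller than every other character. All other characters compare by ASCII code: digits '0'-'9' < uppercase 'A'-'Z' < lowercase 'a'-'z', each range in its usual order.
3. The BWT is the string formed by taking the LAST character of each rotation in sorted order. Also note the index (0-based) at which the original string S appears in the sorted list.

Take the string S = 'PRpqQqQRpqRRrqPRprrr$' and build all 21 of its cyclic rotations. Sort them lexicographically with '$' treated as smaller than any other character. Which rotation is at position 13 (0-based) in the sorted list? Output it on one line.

Answer: qPRprrr$PRpqQqQRpqRRr

Derivation:
All 21 rotations (rotation i = S[i:]+S[:i]):
  rot[0] = PRpqQqQRpqRRrqPRprrr$
  rot[1] = RpqQqQRpqRRrqPRprrr$P
  rot[2] = pqQqQRpqRRrqPRprrr$PR
  rot[3] = qQqQRpqRRrqPRprrr$PRp
  rot[4] = QqQRpqRRrqPRprrr$PRpq
  rot[5] = qQRpqRRrqPRprrr$PRpqQ
  rot[6] = QRpqRRrqPRprrr$PRpqQq
  rot[7] = RpqRRrqPRprrr$PRpqQqQ
  rot[8] = pqRRrqPRprrr$PRpqQqQR
  rot[9] = qRRrqPRprrr$PRpqQqQRp
  rot[10] = RRrqPRprrr$PRpqQqQRpq
  rot[11] = RrqPRprrr$PRpqQqQRpqR
  rot[12] = rqPRprrr$PRpqQqQRpqRR
  rot[13] = qPRprrr$PRpqQqQRpqRRr
  rot[14] = PRprrr$PRpqQqQRpqRRrq
  rot[15] = Rprrr$PRpqQqQRpqRRrqP
  rot[16] = prrr$PRpqQqQRpqRRrqPR
  rot[17] = rrr$PRpqQqQRpqRRrqPRp
  rot[18] = rr$PRpqQqQRpqRRrqPRpr
  rot[19] = r$PRpqQqQRpqRRrqPRprr
  rot[20] = $PRpqQqQRpqRRrqPRprrr
Sorted (with $ < everything):
  sorted[0] = $PRpqQqQRpqRRrqPRprrr
  sorted[1] = PRpqQqQRpqRRrqPRprrr$
  sorted[2] = PRprrr$PRpqQqQRpqRRrq
  sorted[3] = QRpqRRrqPRprrr$PRpqQq
  sorted[4] = QqQRpqRRrqPRprrr$PRpq
  sorted[5] = RRrqPRprrr$PRpqQqQRpq
  sorted[6] = RpqQqQRpqRRrqPRprrr$P
  sorted[7] = RpqRRrqPRprrr$PRpqQqQ
  sorted[8] = Rprrr$PRpqQqQRpqRRrqP
  sorted[9] = RrqPRprrr$PRpqQqQRpqR
  sorted[10] = pqQqQRpqRRrqPRprrr$PR
  sorted[11] = pqRRrqPRprrr$PRpqQqQR
  sorted[12] = prrr$PRpqQqQRpqRRrqPR
  sorted[13] = qPRprrr$PRpqQqQRpqRRr
  sorted[14] = qQRpqRRrqPRprrr$PRpqQ
  sorted[15] = qQqQRpqRRrqPRprrr$PRp
  sorted[16] = qRRrqPRprrr$PRpqQqQRp
  sorted[17] = r$PRpqQqQRpqRRrqPRprr
  sorted[18] = rqPRprrr$PRpqQqQRpqRR
  sorted[19] = rr$PRpqQqQRpqRRrqPRpr
  sorted[20] = rrr$PRpqQqQRpqRRrqPRp
sorted[13] = qPRprrr$PRpqQqQRpqRRr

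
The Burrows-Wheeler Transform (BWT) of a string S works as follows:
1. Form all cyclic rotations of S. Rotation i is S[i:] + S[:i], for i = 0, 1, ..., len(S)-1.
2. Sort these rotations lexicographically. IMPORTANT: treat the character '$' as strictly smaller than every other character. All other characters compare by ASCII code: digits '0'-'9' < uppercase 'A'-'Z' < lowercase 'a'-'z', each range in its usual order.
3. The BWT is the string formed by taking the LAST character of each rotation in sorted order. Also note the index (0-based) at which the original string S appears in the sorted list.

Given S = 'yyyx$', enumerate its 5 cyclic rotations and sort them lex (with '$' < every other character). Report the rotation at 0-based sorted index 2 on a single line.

Answer: yx$yy

Derivation:
All 5 rotations (rotation i = S[i:]+S[:i]):
  rot[0] = yyyx$
  rot[1] = yyx$y
  rot[2] = yx$yy
  rot[3] = x$yyy
  rot[4] = $yyyx
Sorted (with $ < everything):
  sorted[0] = $yyyx
  sorted[1] = x$yyy
  sorted[2] = yx$yy
  sorted[3] = yyx$y
  sorted[4] = yyyx$
sorted[2] = yx$yy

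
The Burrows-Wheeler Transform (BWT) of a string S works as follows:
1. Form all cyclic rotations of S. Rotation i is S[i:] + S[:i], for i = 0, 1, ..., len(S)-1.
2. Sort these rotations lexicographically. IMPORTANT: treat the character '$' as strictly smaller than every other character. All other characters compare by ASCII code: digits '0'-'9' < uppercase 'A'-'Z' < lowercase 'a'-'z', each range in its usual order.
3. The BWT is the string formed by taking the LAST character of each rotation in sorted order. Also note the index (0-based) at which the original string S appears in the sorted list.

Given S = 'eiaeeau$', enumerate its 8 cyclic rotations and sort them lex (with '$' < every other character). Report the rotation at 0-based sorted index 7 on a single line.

All 8 rotations (rotation i = S[i:]+S[:i]):
  rot[0] = eiaeeau$
  rot[1] = iaeeau$e
  rot[2] = aeeau$ei
  rot[3] = eeau$eia
  rot[4] = eau$eiae
  rot[5] = au$eiaee
  rot[6] = u$eiaeea
  rot[7] = $eiaeeau
Sorted (with $ < everything):
  sorted[0] = $eiaeeau
  sorted[1] = aeeau$ei
  sorted[2] = au$eiaee
  sorted[3] = eau$eiae
  sorted[4] = eeau$eia
  sorted[5] = eiaeeau$
  sorted[6] = iaeeau$e
  sorted[7] = u$eiaeea
sorted[7] = u$eiaeea

Answer: u$eiaeea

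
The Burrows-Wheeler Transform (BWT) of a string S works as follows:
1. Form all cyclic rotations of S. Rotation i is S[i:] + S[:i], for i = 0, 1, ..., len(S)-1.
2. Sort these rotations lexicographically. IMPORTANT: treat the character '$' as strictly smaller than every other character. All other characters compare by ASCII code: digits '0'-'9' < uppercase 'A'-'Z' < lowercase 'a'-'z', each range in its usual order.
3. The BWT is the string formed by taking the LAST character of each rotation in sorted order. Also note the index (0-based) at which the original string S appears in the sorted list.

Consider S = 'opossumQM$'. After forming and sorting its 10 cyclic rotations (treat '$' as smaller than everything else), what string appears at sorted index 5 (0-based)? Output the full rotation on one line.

Answer: ossumQM$op

Derivation:
All 10 rotations (rotation i = S[i:]+S[:i]):
  rot[0] = opossumQM$
  rot[1] = possumQM$o
  rot[2] = ossumQM$op
  rot[3] = ssumQM$opo
  rot[4] = sumQM$opos
  rot[5] = umQM$oposs
  rot[6] = mQM$opossu
  rot[7] = QM$opossum
  rot[8] = M$opossumQ
  rot[9] = $opossumQM
Sorted (with $ < everything):
  sorted[0] = $opossumQM
  sorted[1] = M$opossumQ
  sorted[2] = QM$opossum
  sorted[3] = mQM$opossu
  sorted[4] = opossumQM$
  sorted[5] = ossumQM$op
  sorted[6] = possumQM$o
  sorted[7] = ssumQM$opo
  sorted[8] = sumQM$opos
  sorted[9] = umQM$oposs
sorted[5] = ossumQM$op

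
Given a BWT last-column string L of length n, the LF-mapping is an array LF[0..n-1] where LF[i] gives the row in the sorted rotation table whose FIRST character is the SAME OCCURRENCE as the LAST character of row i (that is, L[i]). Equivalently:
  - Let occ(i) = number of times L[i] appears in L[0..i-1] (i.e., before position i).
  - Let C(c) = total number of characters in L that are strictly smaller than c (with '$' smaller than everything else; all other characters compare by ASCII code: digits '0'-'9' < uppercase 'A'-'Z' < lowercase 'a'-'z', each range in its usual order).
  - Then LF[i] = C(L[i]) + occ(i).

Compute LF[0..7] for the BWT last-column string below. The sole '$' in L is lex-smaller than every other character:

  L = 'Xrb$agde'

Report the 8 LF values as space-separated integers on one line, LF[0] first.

Char counts: '$':1, 'X':1, 'a':1, 'b':1, 'd':1, 'e':1, 'g':1, 'r':1
C (first-col start): C('$')=0, C('X')=1, C('a')=2, C('b')=3, C('d')=4, C('e')=5, C('g')=6, C('r')=7
L[0]='X': occ=0, LF[0]=C('X')+0=1+0=1
L[1]='r': occ=0, LF[1]=C('r')+0=7+0=7
L[2]='b': occ=0, LF[2]=C('b')+0=3+0=3
L[3]='$': occ=0, LF[3]=C('$')+0=0+0=0
L[4]='a': occ=0, LF[4]=C('a')+0=2+0=2
L[5]='g': occ=0, LF[5]=C('g')+0=6+0=6
L[6]='d': occ=0, LF[6]=C('d')+0=4+0=4
L[7]='e': occ=0, LF[7]=C('e')+0=5+0=5

Answer: 1 7 3 0 2 6 4 5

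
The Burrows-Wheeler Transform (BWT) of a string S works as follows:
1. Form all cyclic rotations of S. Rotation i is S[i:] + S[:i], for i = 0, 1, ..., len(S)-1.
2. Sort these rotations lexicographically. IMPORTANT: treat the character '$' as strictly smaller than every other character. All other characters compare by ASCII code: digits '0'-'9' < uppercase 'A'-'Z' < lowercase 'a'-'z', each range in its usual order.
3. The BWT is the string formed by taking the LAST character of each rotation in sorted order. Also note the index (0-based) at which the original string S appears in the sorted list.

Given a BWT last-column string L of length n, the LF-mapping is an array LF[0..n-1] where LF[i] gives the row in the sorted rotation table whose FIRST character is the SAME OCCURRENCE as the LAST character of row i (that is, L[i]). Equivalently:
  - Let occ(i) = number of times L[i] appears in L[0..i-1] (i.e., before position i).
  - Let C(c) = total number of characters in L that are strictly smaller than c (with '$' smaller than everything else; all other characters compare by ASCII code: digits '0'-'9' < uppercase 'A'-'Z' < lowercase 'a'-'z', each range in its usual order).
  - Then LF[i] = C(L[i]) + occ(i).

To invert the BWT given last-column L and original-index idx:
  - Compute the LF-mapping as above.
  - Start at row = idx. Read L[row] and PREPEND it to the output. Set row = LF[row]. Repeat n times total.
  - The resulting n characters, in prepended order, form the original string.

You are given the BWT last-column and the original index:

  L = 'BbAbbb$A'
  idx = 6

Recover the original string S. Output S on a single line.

LF mapping: 3 4 1 5 6 7 0 2
Walk LF starting at row 6, prepending L[row]:
  step 1: row=6, L[6]='$', prepend. Next row=LF[6]=0
  step 2: row=0, L[0]='B', prepend. Next row=LF[0]=3
  step 3: row=3, L[3]='b', prepend. Next row=LF[3]=5
  step 4: row=5, L[5]='b', prepend. Next row=LF[5]=7
  step 5: row=7, L[7]='A', prepend. Next row=LF[7]=2
  step 6: row=2, L[2]='A', prepend. Next row=LF[2]=1
  step 7: row=1, L[1]='b', prepend. Next row=LF[1]=4
  step 8: row=4, L[4]='b', prepend. Next row=LF[4]=6
Reversed output: bbAAbbB$

Answer: bbAAbbB$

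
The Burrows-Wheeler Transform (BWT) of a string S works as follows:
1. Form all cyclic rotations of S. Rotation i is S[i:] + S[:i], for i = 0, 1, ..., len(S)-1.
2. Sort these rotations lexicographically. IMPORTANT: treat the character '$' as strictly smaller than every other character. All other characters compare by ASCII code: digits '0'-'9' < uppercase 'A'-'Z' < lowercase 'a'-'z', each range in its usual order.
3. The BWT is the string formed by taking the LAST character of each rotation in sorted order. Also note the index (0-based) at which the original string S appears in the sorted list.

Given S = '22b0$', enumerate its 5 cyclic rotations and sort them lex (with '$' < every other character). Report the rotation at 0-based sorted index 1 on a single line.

All 5 rotations (rotation i = S[i:]+S[:i]):
  rot[0] = 22b0$
  rot[1] = 2b0$2
  rot[2] = b0$22
  rot[3] = 0$22b
  rot[4] = $22b0
Sorted (with $ < everything):
  sorted[0] = $22b0
  sorted[1] = 0$22b
  sorted[2] = 22b0$
  sorted[3] = 2b0$2
  sorted[4] = b0$22
sorted[1] = 0$22b

Answer: 0$22b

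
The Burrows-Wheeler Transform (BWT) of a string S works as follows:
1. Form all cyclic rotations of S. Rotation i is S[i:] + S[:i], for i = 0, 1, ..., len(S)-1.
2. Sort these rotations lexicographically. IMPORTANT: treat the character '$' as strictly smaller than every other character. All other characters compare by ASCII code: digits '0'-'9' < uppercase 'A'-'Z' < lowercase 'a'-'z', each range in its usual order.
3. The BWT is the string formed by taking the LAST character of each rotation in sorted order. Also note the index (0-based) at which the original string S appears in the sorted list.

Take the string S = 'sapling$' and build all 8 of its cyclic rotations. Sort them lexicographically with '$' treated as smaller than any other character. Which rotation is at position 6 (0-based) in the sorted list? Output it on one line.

Answer: pling$sa

Derivation:
All 8 rotations (rotation i = S[i:]+S[:i]):
  rot[0] = sapling$
  rot[1] = apling$s
  rot[2] = pling$sa
  rot[3] = ling$sap
  rot[4] = ing$sapl
  rot[5] = ng$sapli
  rot[6] = g$saplin
  rot[7] = $sapling
Sorted (with $ < everything):
  sorted[0] = $sapling
  sorted[1] = apling$s
  sorted[2] = g$saplin
  sorted[3] = ing$sapl
  sorted[4] = ling$sap
  sorted[5] = ng$sapli
  sorted[6] = pling$sa
  sorted[7] = sapling$
sorted[6] = pling$sa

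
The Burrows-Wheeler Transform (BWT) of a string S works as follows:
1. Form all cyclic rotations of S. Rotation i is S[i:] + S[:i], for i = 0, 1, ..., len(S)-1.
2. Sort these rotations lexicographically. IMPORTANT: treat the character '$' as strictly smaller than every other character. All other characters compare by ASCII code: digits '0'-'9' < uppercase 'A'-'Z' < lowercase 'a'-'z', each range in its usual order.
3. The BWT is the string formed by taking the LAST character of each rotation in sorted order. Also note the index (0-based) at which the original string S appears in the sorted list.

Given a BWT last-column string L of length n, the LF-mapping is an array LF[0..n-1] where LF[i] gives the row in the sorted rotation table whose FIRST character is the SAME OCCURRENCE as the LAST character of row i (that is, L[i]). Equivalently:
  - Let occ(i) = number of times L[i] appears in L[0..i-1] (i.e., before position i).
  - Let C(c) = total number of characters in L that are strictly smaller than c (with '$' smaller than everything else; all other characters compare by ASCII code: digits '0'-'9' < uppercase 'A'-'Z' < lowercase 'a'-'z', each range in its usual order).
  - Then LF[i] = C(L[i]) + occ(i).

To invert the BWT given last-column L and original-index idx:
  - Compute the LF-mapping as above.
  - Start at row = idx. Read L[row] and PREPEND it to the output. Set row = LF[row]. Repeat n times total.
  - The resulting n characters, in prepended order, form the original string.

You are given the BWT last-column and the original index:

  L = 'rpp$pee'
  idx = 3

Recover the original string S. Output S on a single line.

Answer: pepper$

Derivation:
LF mapping: 6 3 4 0 5 1 2
Walk LF starting at row 3, prepending L[row]:
  step 1: row=3, L[3]='$', prepend. Next row=LF[3]=0
  step 2: row=0, L[0]='r', prepend. Next row=LF[0]=6
  step 3: row=6, L[6]='e', prepend. Next row=LF[6]=2
  step 4: row=2, L[2]='p', prepend. Next row=LF[2]=4
  step 5: row=4, L[4]='p', prepend. Next row=LF[4]=5
  step 6: row=5, L[5]='e', prepend. Next row=LF[5]=1
  step 7: row=1, L[1]='p', prepend. Next row=LF[1]=3
Reversed output: pepper$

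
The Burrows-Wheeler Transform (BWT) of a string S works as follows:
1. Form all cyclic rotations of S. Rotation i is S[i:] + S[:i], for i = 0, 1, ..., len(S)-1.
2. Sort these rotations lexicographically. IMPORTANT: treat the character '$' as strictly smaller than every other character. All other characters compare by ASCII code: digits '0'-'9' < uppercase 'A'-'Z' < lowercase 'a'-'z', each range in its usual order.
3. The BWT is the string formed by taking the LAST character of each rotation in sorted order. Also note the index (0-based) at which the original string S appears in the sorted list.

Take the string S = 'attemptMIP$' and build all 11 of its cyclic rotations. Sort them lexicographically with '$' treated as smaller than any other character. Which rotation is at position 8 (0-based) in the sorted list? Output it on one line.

Answer: tMIP$attemp

Derivation:
All 11 rotations (rotation i = S[i:]+S[:i]):
  rot[0] = attemptMIP$
  rot[1] = ttemptMIP$a
  rot[2] = temptMIP$at
  rot[3] = emptMIP$att
  rot[4] = mptMIP$atte
  rot[5] = ptMIP$attem
  rot[6] = tMIP$attemp
  rot[7] = MIP$attempt
  rot[8] = IP$attemptM
  rot[9] = P$attemptMI
  rot[10] = $attemptMIP
Sorted (with $ < everything):
  sorted[0] = $attemptMIP
  sorted[1] = IP$attemptM
  sorted[2] = MIP$attempt
  sorted[3] = P$attemptMI
  sorted[4] = attemptMIP$
  sorted[5] = emptMIP$att
  sorted[6] = mptMIP$atte
  sorted[7] = ptMIP$attem
  sorted[8] = tMIP$attemp
  sorted[9] = temptMIP$at
  sorted[10] = ttemptMIP$a
sorted[8] = tMIP$attemp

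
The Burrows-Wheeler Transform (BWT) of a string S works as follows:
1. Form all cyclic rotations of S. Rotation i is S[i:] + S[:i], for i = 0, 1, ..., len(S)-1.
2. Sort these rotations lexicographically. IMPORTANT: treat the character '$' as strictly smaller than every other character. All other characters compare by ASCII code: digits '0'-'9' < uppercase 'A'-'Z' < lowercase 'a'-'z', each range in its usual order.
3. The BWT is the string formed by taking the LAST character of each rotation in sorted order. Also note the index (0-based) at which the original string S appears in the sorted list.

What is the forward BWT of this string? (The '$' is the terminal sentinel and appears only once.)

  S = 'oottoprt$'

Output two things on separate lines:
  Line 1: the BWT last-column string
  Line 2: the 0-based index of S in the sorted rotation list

Answer: t$tooprto
1

Derivation:
All 9 rotations (rotation i = S[i:]+S[:i]):
  rot[0] = oottoprt$
  rot[1] = ottoprt$o
  rot[2] = ttoprt$oo
  rot[3] = toprt$oot
  rot[4] = oprt$oott
  rot[5] = prt$ootto
  rot[6] = rt$oottop
  rot[7] = t$oottopr
  rot[8] = $oottoprt
Sorted (with $ < everything):
  sorted[0] = $oottoprt  (last char: 't')
  sorted[1] = oottoprt$  (last char: '$')
  sorted[2] = oprt$oott  (last char: 't')
  sorted[3] = ottoprt$o  (last char: 'o')
  sorted[4] = prt$ootto  (last char: 'o')
  sorted[5] = rt$oottop  (last char: 'p')
  sorted[6] = t$oottopr  (last char: 'r')
  sorted[7] = toprt$oot  (last char: 't')
  sorted[8] = ttoprt$oo  (last char: 'o')
Last column: t$tooprto
Original string S is at sorted index 1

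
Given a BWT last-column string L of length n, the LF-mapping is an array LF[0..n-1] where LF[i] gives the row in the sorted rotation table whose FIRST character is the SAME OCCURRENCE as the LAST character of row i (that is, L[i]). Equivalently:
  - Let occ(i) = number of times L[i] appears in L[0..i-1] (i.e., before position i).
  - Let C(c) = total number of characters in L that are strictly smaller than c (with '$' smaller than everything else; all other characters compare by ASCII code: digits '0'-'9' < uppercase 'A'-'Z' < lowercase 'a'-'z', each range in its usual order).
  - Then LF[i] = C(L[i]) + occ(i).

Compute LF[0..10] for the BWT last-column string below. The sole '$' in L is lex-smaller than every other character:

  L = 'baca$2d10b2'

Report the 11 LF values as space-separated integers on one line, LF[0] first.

Char counts: '$':1, '0':1, '1':1, '2':2, 'a':2, 'b':2, 'c':1, 'd':1
C (first-col start): C('$')=0, C('0')=1, C('1')=2, C('2')=3, C('a')=5, C('b')=7, C('c')=9, C('d')=10
L[0]='b': occ=0, LF[0]=C('b')+0=7+0=7
L[1]='a': occ=0, LF[1]=C('a')+0=5+0=5
L[2]='c': occ=0, LF[2]=C('c')+0=9+0=9
L[3]='a': occ=1, LF[3]=C('a')+1=5+1=6
L[4]='$': occ=0, LF[4]=C('$')+0=0+0=0
L[5]='2': occ=0, LF[5]=C('2')+0=3+0=3
L[6]='d': occ=0, LF[6]=C('d')+0=10+0=10
L[7]='1': occ=0, LF[7]=C('1')+0=2+0=2
L[8]='0': occ=0, LF[8]=C('0')+0=1+0=1
L[9]='b': occ=1, LF[9]=C('b')+1=7+1=8
L[10]='2': occ=1, LF[10]=C('2')+1=3+1=4

Answer: 7 5 9 6 0 3 10 2 1 8 4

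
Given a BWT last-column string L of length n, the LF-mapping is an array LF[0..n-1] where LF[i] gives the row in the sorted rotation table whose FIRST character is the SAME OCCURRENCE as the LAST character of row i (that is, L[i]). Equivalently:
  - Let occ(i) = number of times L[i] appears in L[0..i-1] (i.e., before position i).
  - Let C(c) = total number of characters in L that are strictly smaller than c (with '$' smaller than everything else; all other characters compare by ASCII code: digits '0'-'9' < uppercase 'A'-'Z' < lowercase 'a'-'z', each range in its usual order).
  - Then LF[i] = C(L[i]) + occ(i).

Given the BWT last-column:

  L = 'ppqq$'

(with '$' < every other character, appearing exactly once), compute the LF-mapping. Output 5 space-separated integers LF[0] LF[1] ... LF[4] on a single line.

Answer: 1 2 3 4 0

Derivation:
Char counts: '$':1, 'p':2, 'q':2
C (first-col start): C('$')=0, C('p')=1, C('q')=3
L[0]='p': occ=0, LF[0]=C('p')+0=1+0=1
L[1]='p': occ=1, LF[1]=C('p')+1=1+1=2
L[2]='q': occ=0, LF[2]=C('q')+0=3+0=3
L[3]='q': occ=1, LF[3]=C('q')+1=3+1=4
L[4]='$': occ=0, LF[4]=C('$')+0=0+0=0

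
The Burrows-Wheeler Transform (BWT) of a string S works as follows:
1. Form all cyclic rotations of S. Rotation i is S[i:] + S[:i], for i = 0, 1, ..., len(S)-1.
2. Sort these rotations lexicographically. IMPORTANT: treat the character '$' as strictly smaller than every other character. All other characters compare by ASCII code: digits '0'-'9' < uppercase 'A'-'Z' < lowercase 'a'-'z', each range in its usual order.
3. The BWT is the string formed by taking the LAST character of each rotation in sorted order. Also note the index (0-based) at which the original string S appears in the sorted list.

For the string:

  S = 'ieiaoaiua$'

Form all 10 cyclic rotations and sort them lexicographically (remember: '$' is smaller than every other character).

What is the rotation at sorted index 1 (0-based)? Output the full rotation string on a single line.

Answer: a$ieiaoaiu

Derivation:
All 10 rotations (rotation i = S[i:]+S[:i]):
  rot[0] = ieiaoaiua$
  rot[1] = eiaoaiua$i
  rot[2] = iaoaiua$ie
  rot[3] = aoaiua$iei
  rot[4] = oaiua$ieia
  rot[5] = aiua$ieiao
  rot[6] = iua$ieiaoa
  rot[7] = ua$ieiaoai
  rot[8] = a$ieiaoaiu
  rot[9] = $ieiaoaiua
Sorted (with $ < everything):
  sorted[0] = $ieiaoaiua
  sorted[1] = a$ieiaoaiu
  sorted[2] = aiua$ieiao
  sorted[3] = aoaiua$iei
  sorted[4] = eiaoaiua$i
  sorted[5] = iaoaiua$ie
  sorted[6] = ieiaoaiua$
  sorted[7] = iua$ieiaoa
  sorted[8] = oaiua$ieia
  sorted[9] = ua$ieiaoai
sorted[1] = a$ieiaoaiu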